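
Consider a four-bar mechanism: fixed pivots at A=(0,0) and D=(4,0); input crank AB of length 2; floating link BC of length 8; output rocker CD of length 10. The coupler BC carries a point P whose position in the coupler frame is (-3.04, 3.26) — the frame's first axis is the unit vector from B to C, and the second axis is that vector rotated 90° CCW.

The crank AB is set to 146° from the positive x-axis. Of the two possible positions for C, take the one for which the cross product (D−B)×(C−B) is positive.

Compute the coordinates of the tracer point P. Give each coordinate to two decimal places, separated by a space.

A=(0,0), D=(4.00,0)
B = A + 2.00·(cos146°, sin146°) = (-1.6581, 1.1184)
|BD| = 5.7675
circle(B,8.00) ∩ circle(D,10.00): a=-0.2371, h=7.9965
  candidates: C₊=(-0.3401,9.0091) cross=46.120; C₋=(-3.4413,-6.6803) cross=-46.120
  mode + wants cross > 0 → take C=(-0.3401,9.0091) (cross=46.120)
ex = (C−B)/|BC| = (0.1647,0.9863); ey = (-0.9863,0.1647)
P = B + -3.04·ex + 3.26·ey = (-5.3744,-1.3430)

-5.37 -1.34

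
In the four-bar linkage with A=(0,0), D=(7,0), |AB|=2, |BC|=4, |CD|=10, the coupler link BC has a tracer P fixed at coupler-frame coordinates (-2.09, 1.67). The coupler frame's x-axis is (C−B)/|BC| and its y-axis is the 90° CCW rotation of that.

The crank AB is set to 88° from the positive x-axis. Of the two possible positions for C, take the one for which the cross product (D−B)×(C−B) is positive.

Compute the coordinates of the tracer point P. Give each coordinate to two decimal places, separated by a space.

-0.89 -0.50

A=(0,0), D=(7.00,0)
B = A + 2.00·(cos88°, sin88°) = (0.0698, 1.9988)
|BD| = 7.2127
circle(B,4.00) ∩ circle(D,10.00): a=-2.2167, h=3.3296
  candidates: C₊=(-1.1374,5.8123) cross=24.015; C₋=(-2.9828,-0.5861) cross=-24.015
  mode + wants cross > 0 → take C=(-1.1374,5.8123) (cross=24.015)
ex = (C−B)/|BC| = (-0.3018,0.9534); ey = (-0.9534,-0.3018)
P = B + -2.09·ex + 1.67·ey = (-0.8916,-0.4978)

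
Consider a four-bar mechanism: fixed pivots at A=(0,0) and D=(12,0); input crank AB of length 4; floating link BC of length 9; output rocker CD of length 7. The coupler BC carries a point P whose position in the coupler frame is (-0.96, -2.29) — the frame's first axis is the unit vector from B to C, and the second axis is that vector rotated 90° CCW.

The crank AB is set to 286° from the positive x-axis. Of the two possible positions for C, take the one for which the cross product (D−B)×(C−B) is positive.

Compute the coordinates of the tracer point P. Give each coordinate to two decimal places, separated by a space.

A=(0,0), D=(12.00,0)
B = A + 4.00·(cos286°, sin286°) = (1.1025, -3.8450)
|BD| = 11.5559
circle(B,9.00) ∩ circle(D,7.00): a=7.1625, h=5.4496
  candidates: C₊=(6.0437,3.6773) cross=62.975; C₋=(9.6702,-6.6009) cross=-62.975
  mode + wants cross > 0 → take C=(6.0437,3.6773) (cross=62.975)
ex = (C−B)/|BC| = (0.5490,0.8358); ey = (-0.8358,0.5490)
P = B + -0.96·ex + -2.29·ey = (2.4895,-5.9047)

2.49 -5.90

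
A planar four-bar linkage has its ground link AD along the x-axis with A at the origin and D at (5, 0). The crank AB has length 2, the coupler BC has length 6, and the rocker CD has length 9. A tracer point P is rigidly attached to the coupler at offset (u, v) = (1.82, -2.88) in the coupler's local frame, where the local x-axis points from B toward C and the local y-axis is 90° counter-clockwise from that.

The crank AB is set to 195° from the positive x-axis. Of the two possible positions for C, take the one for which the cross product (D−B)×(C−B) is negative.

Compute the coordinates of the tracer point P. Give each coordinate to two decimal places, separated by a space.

-4.59 -2.65

A=(0,0), D=(5.00,0)
B = A + 2.00·(cos195°, sin195°) = (-1.9319, -0.5176)
|BD| = 6.9512
circle(B,6.00) ∩ circle(D,9.00): a=0.2387, h=5.9952
  candidates: C₊=(-2.1403,5.4787) cross=41.674; C₋=(-1.2474,-6.4785) cross=-41.674
  mode - wants cross < 0 → take C=(-1.2474,-6.4785) (cross=-41.674)
ex = (C−B)/|BC| = (0.1141,-0.9935); ey = (0.9935,0.1141)
P = B + 1.82·ex + -2.88·ey = (-4.5854,-2.6543)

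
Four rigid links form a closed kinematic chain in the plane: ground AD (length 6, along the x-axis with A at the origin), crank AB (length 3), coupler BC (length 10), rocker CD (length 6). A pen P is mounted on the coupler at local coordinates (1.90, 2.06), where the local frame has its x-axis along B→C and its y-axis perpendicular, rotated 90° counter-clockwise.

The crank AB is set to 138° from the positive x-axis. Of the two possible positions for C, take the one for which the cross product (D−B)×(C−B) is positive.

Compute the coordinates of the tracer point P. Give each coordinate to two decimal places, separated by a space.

-1.29 4.65

A=(0,0), D=(6.00,0)
B = A + 3.00·(cos138°, sin138°) = (-2.2294, 2.0074)
|BD| = 8.4707
circle(B,10.00) ∩ circle(D,6.00): a=8.0131, h=5.9825
  candidates: C₊=(6.9731,5.9206) cross=50.676; C₋=(4.1377,-5.7037) cross=-50.676
  mode + wants cross > 0 → take C=(6.9731,5.9206) (cross=50.676)
ex = (C−B)/|BC| = (0.9203,0.3913); ey = (-0.3913,0.9203)
P = B + 1.90·ex + 2.06·ey = (-1.2871,4.6466)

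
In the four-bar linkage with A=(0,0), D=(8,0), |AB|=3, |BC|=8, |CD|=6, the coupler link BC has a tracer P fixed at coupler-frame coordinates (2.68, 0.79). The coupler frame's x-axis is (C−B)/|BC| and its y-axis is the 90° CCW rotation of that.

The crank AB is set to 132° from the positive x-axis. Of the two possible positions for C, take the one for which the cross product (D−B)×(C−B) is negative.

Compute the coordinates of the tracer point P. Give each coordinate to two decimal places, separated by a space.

A=(0,0), D=(8.00,0)
B = A + 3.00·(cos132°, sin132°) = (-2.0074, 2.2294)
|BD| = 10.2527
circle(B,8.00) ∩ circle(D,6.00): a=6.4919, h=4.6750
  candidates: C₊=(5.3457,5.3810) cross=47.932; C₋=(3.3125,-3.7454) cross=-47.932
  mode - wants cross < 0 → take C=(3.3125,-3.7454) (cross=-47.932)
ex = (C−B)/|BC| = (0.6650,-0.7469); ey = (0.7469,0.6650)
P = B + 2.68·ex + 0.79·ey = (0.3648,0.7532)

0.36 0.75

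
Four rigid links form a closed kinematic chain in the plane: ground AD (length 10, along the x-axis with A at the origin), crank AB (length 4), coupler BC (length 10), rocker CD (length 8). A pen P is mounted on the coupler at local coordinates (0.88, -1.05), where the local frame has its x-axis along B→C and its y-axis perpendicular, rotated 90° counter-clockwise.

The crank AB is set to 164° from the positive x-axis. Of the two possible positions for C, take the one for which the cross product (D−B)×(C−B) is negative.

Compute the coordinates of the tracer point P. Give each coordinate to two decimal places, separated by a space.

A=(0,0), D=(10.00,0)
B = A + 4.00·(cos164°, sin164°) = (-3.8450, 1.1025)
|BD| = 13.8889
circle(B,10.00) ∩ circle(D,8.00): a=8.2404, h=5.6653
  candidates: C₊=(4.8191,6.0958) cross=78.684; C₋=(3.9197,-5.1990) cross=-78.684
  mode - wants cross < 0 → take C=(3.9197,-5.1990) (cross=-78.684)
ex = (C−B)/|BC| = (0.7765,-0.6302); ey = (0.6302,0.7765)
P = B + 0.88·ex + -1.05·ey = (-3.8234,-0.2673)

-3.82 -0.27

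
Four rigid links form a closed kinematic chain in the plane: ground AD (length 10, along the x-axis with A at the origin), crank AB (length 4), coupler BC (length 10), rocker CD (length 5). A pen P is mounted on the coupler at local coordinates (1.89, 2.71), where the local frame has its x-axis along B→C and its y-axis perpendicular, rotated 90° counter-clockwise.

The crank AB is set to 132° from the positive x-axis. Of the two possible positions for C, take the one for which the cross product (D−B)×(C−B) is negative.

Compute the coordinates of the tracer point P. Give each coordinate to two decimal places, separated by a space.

0.39 4.20

A=(0,0), D=(10.00,0)
B = A + 4.00·(cos132°, sin132°) = (-2.6765, 2.9726)
|BD| = 13.0204
circle(B,10.00) ∩ circle(D,5.00): a=9.3903, h=3.4384
  candidates: C₊=(7.2508,4.1763) cross=44.769; C₋=(5.6808,-2.5188) cross=-44.769
  mode - wants cross < 0 → take C=(5.6808,-2.5188) (cross=-44.769)
ex = (C−B)/|BC| = (0.8357,-0.5491); ey = (0.5491,0.8357)
P = B + 1.89·ex + 2.71·ey = (0.3912,4.1995)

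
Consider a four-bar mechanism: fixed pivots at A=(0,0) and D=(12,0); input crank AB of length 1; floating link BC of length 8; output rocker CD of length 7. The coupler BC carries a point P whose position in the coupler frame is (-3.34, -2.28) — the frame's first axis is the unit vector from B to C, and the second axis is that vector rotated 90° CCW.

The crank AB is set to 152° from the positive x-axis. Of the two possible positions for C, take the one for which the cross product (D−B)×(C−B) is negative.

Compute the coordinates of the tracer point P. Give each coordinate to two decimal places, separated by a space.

-4.92 0.21

A=(0,0), D=(12.00,0)
B = A + 1.00·(cos152°, sin152°) = (-0.8829, 0.4695)
|BD| = 12.8915
circle(B,8.00) ∩ circle(D,7.00): a=7.0275, h=3.8228
  candidates: C₊=(6.2791,4.0338) cross=49.282; C₋=(6.0007,-3.6067) cross=-49.282
  mode - wants cross < 0 → take C=(6.0007,-3.6067) (cross=-49.282)
ex = (C−B)/|BC| = (0.8605,-0.5095); ey = (0.5095,0.8605)
P = B + -3.34·ex + -2.28·ey = (-4.9186,0.2094)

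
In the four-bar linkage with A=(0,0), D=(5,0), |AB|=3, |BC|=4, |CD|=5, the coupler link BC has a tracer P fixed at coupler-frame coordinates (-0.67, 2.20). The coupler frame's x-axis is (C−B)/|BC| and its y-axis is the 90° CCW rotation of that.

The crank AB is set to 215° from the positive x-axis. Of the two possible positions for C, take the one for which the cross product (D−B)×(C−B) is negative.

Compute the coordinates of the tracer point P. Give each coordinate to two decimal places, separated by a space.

-2.22 0.57

A=(0,0), D=(5.00,0)
B = A + 3.00·(cos215°, sin215°) = (-2.4575, -1.7207)
|BD| = 7.6534
circle(B,4.00) ∩ circle(D,5.00): a=3.2387, h=2.3475
  candidates: C₊=(0.1706,1.2948) cross=17.966; C₋=(1.2261,-3.2799) cross=-17.966
  mode - wants cross < 0 → take C=(1.2261,-3.2799) (cross=-17.966)
ex = (C−B)/|BC| = (0.9209,-0.3898); ey = (0.3898,0.9209)
P = B + -0.67·ex + 2.20·ey = (-2.2169,0.5664)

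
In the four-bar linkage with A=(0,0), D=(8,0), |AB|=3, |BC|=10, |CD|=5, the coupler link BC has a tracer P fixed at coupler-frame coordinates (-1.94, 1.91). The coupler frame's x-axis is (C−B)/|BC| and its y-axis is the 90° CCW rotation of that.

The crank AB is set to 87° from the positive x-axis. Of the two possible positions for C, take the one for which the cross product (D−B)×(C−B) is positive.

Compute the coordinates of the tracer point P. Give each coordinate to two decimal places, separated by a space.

A=(0,0), D=(8.00,0)
B = A + 3.00·(cos87°, sin87°) = (0.1570, 2.9959)
|BD| = 8.3957
circle(B,10.00) ∩ circle(D,5.00): a=8.6644, h=4.9928
  candidates: C₊=(10.0326,4.5682) cross=41.918; C₋=(6.4694,-4.7600) cross=-41.918
  mode + wants cross > 0 → take C=(10.0326,4.5682) (cross=41.918)
ex = (C−B)/|BC| = (0.9876,0.1572); ey = (-0.1572,0.9876)
P = B + -1.94·ex + 1.91·ey = (-2.0592,4.5771)

-2.06 4.58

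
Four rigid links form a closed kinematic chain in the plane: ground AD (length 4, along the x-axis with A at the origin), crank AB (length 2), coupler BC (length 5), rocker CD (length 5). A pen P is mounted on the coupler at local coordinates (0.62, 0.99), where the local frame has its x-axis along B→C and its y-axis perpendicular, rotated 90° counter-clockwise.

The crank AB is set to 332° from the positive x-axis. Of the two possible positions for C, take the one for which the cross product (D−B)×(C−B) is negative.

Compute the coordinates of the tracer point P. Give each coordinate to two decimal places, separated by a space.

A=(0,0), D=(4.00,0)
B = A + 2.00·(cos332°, sin332°) = (1.7659, -0.9389)
|BD| = 2.4234
circle(B,5.00) ∩ circle(D,5.00): a=1.2117, h=4.8510
  candidates: C₊=(1.0034,4.0026) cross=11.756; C₋=(4.7624,-4.9415) cross=-11.756
  mode - wants cross < 0 → take C=(4.7624,-4.9415) (cross=-11.756)
ex = (C−B)/|BC| = (0.5993,-0.8005); ey = (0.8005,0.5993)
P = B + 0.62·ex + 0.99·ey = (2.9300,-0.8419)

2.93 -0.84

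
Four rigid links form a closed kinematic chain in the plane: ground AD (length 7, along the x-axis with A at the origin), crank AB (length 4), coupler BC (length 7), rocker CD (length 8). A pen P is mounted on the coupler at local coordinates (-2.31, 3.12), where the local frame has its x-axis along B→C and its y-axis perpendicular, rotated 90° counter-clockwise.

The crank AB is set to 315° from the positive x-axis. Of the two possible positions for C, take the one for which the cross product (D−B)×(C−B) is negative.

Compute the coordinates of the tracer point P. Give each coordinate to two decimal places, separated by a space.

A=(0,0), D=(7.00,0)
B = A + 4.00·(cos315°, sin315°) = (2.8284, -2.8284)
|BD| = 5.0400
circle(B,7.00) ∩ circle(D,8.00): a=1.0319, h=6.9235
  candidates: C₊=(-0.2029,3.4812) cross=34.895; C₋=(7.5680,-7.9798) cross=-34.895
  mode - wants cross < 0 → take C=(7.5680,-7.9798) (cross=-34.895)
ex = (C−B)/|BC| = (0.6771,-0.7359); ey = (0.7359,0.6771)
P = B + -2.31·ex + 3.12·ey = (3.5604,0.9840)

3.56 0.98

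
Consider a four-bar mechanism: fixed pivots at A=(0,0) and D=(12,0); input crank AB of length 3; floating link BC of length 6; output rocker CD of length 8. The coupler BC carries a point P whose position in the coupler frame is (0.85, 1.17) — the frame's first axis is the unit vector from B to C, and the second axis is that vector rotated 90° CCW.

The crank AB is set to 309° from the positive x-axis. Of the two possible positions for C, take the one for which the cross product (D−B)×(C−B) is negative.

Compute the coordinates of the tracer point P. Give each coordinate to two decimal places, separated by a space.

3.27 -1.91

A=(0,0), D=(12.00,0)
B = A + 3.00·(cos309°, sin309°) = (1.8880, -2.3314)
|BD| = 10.3773
circle(B,6.00) ∩ circle(D,8.00): a=3.8396, h=4.6106
  candidates: C₊=(4.5935,3.0239) cross=47.846; C₋=(6.6652,-5.9616) cross=-47.846
  mode - wants cross < 0 → take C=(6.6652,-5.9616) (cross=-47.846)
ex = (C−B)/|BC| = (0.7962,-0.6050); ey = (0.6050,0.7962)
P = B + 0.85·ex + 1.17·ey = (3.2726,-1.9141)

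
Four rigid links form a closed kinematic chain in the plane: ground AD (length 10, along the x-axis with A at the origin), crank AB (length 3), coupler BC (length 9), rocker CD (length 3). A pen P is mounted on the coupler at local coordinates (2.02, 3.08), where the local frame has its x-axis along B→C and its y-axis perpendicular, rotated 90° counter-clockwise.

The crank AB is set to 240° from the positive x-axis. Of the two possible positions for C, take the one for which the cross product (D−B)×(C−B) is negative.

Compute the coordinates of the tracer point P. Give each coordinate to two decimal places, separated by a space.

A=(0,0), D=(10.00,0)
B = A + 3.00·(cos240°, sin240°) = (-1.5000, -2.5981)
|BD| = 11.7898
circle(B,9.00) ∩ circle(D,3.00): a=8.9484, h=0.9624
  candidates: C₊=(7.0163,0.3126) cross=11.347; C₋=(7.4405,-1.5649) cross=-11.347
  mode - wants cross < 0 → take C=(7.4405,-1.5649) (cross=-11.347)
ex = (C−B)/|BC| = (0.9934,0.1148); ey = (-0.1148,0.9934)
P = B + 2.02·ex + 3.08·ey = (0.1531,0.6934)

0.15 0.69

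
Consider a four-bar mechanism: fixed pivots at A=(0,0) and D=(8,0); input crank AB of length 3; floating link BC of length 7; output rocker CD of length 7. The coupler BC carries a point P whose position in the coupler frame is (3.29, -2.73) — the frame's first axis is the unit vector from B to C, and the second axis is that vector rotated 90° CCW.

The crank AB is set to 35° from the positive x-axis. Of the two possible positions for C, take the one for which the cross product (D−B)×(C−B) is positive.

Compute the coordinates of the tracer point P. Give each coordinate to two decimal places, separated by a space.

A=(0,0), D=(8.00,0)
B = A + 3.00·(cos35°, sin35°) = (2.4575, 1.7207)
|BD| = 5.8035
circle(B,7.00) ∩ circle(D,7.00): a=2.9018, h=6.3702
  candidates: C₊=(7.1175,6.9441) cross=36.970; C₋=(3.3400,-5.2234) cross=-36.970
  mode + wants cross > 0 → take C=(7.1175,6.9441) (cross=36.970)
ex = (C−B)/|BC| = (0.6657,0.7462); ey = (-0.7462,0.6657)
P = B + 3.29·ex + -2.73·ey = (6.6848,2.3583)

6.68 2.36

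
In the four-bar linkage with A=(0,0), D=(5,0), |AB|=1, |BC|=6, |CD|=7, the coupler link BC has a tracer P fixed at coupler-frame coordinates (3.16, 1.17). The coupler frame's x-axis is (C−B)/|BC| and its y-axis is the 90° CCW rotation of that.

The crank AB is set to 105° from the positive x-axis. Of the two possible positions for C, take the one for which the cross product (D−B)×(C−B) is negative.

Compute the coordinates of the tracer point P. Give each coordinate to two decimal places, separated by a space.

A=(0,0), D=(5.00,0)
B = A + 1.00·(cos105°, sin105°) = (-0.2588, 0.9659)
|BD| = 5.3468
circle(B,6.00) ∩ circle(D,7.00): a=1.4577, h=5.8202
  candidates: C₊=(2.2264,6.4270) cross=31.120; C₋=(0.1235,-5.0219) cross=-31.120
  mode - wants cross < 0 → take C=(0.1235,-5.0219) (cross=-31.120)
ex = (C−B)/|BC| = (0.0637,-0.9980); ey = (0.9980,0.0637)
P = B + 3.16·ex + 1.17·ey = (1.1101,-2.1131)

1.11 -2.11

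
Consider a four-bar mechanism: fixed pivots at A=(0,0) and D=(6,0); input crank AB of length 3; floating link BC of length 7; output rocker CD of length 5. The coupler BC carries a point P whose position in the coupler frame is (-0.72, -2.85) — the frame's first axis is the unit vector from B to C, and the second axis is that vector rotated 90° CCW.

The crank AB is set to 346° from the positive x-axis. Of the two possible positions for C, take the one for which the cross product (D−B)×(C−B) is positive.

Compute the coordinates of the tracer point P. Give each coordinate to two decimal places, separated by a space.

A=(0,0), D=(6.00,0)
B = A + 3.00·(cos346°, sin346°) = (2.9109, -0.7258)
|BD| = 3.1732
circle(B,7.00) ∩ circle(D,5.00): a=5.3683, h=4.4924
  candidates: C₊=(7.1094,4.8754) cross=14.255; C₋=(9.1643,-3.8713) cross=-14.255
  mode + wants cross > 0 → take C=(7.1094,4.8754) (cross=14.255)
ex = (C−B)/|BC| = (0.5998,0.8002); ey = (-0.8002,0.5998)
P = B + -0.72·ex + -2.85·ey = (4.7595,-3.0113)

4.76 -3.01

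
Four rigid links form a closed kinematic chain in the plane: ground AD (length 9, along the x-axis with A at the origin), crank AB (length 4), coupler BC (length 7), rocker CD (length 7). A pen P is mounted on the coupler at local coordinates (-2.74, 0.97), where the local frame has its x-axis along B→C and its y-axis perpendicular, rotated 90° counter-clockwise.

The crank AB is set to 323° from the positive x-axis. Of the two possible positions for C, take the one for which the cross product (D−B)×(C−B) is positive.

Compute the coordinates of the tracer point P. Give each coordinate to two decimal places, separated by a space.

A=(0,0), D=(9.00,0)
B = A + 4.00·(cos323°, sin323°) = (3.1945, -2.4073)
|BD| = 6.2848
circle(B,7.00) ∩ circle(D,7.00): a=3.1424, h=6.2550
  candidates: C₊=(3.7014,4.5744) cross=39.311; C₋=(8.4931,-6.9816) cross=-39.311
  mode + wants cross > 0 → take C=(3.7014,4.5744) (cross=39.311)
ex = (C−B)/|BC| = (0.0724,0.9974); ey = (-0.9974,0.0724)
P = B + -2.74·ex + 0.97·ey = (2.0287,-5.0698)

2.03 -5.07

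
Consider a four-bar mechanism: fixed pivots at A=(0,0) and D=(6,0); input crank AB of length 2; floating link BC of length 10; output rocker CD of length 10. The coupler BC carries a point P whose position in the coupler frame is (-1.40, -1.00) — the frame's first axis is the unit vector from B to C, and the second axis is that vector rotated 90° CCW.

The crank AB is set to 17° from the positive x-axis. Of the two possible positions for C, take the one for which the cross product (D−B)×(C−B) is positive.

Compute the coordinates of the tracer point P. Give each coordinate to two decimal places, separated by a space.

A=(0,0), D=(6.00,0)
B = A + 2.00·(cos17°, sin17°) = (1.9126, 0.5847)
|BD| = 4.1290
circle(B,10.00) ∩ circle(D,10.00): a=2.0645, h=9.7846
  candidates: C₊=(5.3420,9.9783) cross=40.401; C₋=(2.5706,-9.3936) cross=-40.401
  mode + wants cross > 0 → take C=(5.3420,9.9783) (cross=40.401)
ex = (C−B)/|BC| = (0.3429,0.9394); ey = (-0.9394,0.3429)
P = B + -1.40·ex + -1.00·ey = (2.3719,-1.0733)

2.37 -1.07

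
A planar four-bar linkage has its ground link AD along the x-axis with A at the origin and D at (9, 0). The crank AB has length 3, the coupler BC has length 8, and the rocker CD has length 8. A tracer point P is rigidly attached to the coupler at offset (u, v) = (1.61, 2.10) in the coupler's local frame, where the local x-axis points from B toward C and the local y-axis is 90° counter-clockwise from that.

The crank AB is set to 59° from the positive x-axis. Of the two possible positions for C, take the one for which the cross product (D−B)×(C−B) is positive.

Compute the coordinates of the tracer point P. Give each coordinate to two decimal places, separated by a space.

1.36 5.21

A=(0,0), D=(9.00,0)
B = A + 3.00·(cos59°, sin59°) = (1.5451, 2.5715)
|BD| = 7.8859
circle(B,8.00) ∩ circle(D,8.00): a=3.9430, h=6.9608
  candidates: C₊=(7.5424,7.8661) cross=54.893; C₋=(3.0027,-5.2946) cross=-54.893
  mode + wants cross > 0 → take C=(7.5424,7.8661) (cross=54.893)
ex = (C−B)/|BC| = (0.7497,0.6618); ey = (-0.6618,0.7497)
P = B + 1.61·ex + 2.10·ey = (1.3622,5.2113)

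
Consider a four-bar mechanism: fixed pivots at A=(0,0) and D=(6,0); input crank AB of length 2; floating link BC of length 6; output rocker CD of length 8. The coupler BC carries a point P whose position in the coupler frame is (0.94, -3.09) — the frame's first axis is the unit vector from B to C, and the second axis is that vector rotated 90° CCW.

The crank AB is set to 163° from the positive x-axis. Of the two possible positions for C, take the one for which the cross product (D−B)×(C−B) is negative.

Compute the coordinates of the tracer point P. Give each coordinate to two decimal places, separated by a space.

-4.58 -1.23

A=(0,0), D=(6.00,0)
B = A + 2.00·(cos163°, sin163°) = (-1.9126, 0.5847)
|BD| = 7.9342
circle(B,6.00) ∩ circle(D,8.00): a=2.2026, h=5.5811
  candidates: C₊=(0.6953,5.9883) cross=44.281; C₋=(-0.1273,-5.1435) cross=-44.281
  mode - wants cross < 0 → take C=(-0.1273,-5.1435) (cross=-44.281)
ex = (C−B)/|BC| = (0.2975,-0.9547); ey = (0.9547,0.2975)
P = B + 0.94·ex + -3.09·ey = (-4.5830,-1.2321)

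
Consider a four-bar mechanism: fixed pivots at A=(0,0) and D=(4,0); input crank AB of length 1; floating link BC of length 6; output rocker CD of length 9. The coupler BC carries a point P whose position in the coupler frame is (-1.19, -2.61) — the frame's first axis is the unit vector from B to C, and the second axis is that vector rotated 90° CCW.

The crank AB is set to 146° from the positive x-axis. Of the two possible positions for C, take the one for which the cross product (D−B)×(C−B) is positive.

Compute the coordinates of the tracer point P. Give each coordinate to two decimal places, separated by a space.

A=(0,0), D=(4.00,0)
B = A + 1.00·(cos146°, sin146°) = (-0.8290, 0.5592)
|BD| = 4.8613
circle(B,6.00) ∩ circle(D,9.00): a=-2.1977, h=5.5830
  candidates: C₊=(-2.3700,6.3579) cross=27.141; C₋=(-3.6544,-4.7340) cross=-27.141
  mode + wants cross > 0 → take C=(-2.3700,6.3579) (cross=27.141)
ex = (C−B)/|BC| = (-0.2568,0.9665); ey = (-0.9665,-0.2568)
P = B + -1.19·ex + -2.61·ey = (1.9990,0.0794)

2.00 0.08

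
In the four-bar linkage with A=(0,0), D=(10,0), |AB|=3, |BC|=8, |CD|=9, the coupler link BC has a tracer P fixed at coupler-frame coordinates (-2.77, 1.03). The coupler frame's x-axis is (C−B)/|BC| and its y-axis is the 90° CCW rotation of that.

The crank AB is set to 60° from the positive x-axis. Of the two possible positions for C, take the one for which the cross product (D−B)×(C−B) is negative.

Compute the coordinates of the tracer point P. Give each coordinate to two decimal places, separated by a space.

2.09 5.49

A=(0,0), D=(10.00,0)
B = A + 3.00·(cos60°, sin60°) = (1.5000, 2.5981)
|BD| = 8.8882
circle(B,8.00) ∩ circle(D,9.00): a=3.4878, h=7.1997
  candidates: C₊=(6.9400,8.4638) cross=63.992; C₋=(2.7309,-5.3067) cross=-63.992
  mode - wants cross < 0 → take C=(2.7309,-5.3067) (cross=-63.992)
ex = (C−B)/|BC| = (0.1539,-0.9881); ey = (0.9881,0.1539)
P = B + -2.77·ex + 1.03·ey = (2.0915,5.4936)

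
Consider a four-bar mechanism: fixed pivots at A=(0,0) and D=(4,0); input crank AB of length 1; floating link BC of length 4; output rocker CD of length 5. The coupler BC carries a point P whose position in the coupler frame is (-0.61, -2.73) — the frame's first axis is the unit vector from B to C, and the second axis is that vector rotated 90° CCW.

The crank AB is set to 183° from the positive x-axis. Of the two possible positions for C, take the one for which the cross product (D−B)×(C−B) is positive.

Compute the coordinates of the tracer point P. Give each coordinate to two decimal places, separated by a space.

A=(0,0), D=(4.00,0)
B = A + 1.00·(cos183°, sin183°) = (-0.9986, -0.0523)
|BD| = 4.9989
circle(B,4.00) ∩ circle(D,5.00): a=1.5993, h=3.6664
  candidates: C₊=(0.5622,3.6306) cross=18.328; C₋=(0.6389,-3.7018) cross=-18.328
  mode + wants cross > 0 → take C=(0.5622,3.6306) (cross=18.328)
ex = (C−B)/|BC| = (0.3902,0.9207); ey = (-0.9207,0.3902)
P = B + -0.61·ex + -2.73·ey = (1.2769,-1.6792)

1.28 -1.68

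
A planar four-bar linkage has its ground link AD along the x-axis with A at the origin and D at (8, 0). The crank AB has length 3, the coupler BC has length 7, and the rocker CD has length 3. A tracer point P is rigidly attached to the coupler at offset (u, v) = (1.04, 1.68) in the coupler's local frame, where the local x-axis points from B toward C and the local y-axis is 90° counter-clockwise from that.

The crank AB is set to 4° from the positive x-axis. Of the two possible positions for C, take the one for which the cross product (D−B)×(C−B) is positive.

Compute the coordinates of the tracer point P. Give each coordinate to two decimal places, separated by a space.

3.41 2.14

A=(0,0), D=(8.00,0)
B = A + 3.00·(cos4°, sin4°) = (2.9927, 0.2093)
|BD| = 5.0117
circle(B,7.00) ∩ circle(D,3.00): a=6.4965, h=2.6068
  candidates: C₊=(9.5924,2.5425) cross=13.064; C₋=(9.3747,-2.6665) cross=-13.064
  mode + wants cross > 0 → take C=(9.5924,2.5425) (cross=13.064)
ex = (C−B)/|BC| = (0.9428,0.3333); ey = (-0.3333,0.9428)
P = B + 1.04·ex + 1.68·ey = (3.4132,2.1398)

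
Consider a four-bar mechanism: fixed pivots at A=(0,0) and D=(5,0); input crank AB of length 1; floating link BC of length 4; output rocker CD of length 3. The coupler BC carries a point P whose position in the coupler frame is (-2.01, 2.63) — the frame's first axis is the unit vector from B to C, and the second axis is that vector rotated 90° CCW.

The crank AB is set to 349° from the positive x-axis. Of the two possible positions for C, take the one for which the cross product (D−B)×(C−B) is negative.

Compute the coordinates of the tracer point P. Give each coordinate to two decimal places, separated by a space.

1.20 3.11

A=(0,0), D=(5.00,0)
B = A + 1.00·(cos349°, sin349°) = (0.9816, -0.1908)
|BD| = 4.0229
circle(B,4.00) ∩ circle(D,3.00): a=2.8815, h=2.7744
  candidates: C₊=(3.7283,2.7171) cross=11.161; C₋=(3.9914,-2.8254) cross=-11.161
  mode - wants cross < 0 → take C=(3.9914,-2.8254) (cross=-11.161)
ex = (C−B)/|BC| = (0.7525,-0.6586); ey = (0.6586,0.7525)
P = B + -2.01·ex + 2.63·ey = (1.2014,3.1120)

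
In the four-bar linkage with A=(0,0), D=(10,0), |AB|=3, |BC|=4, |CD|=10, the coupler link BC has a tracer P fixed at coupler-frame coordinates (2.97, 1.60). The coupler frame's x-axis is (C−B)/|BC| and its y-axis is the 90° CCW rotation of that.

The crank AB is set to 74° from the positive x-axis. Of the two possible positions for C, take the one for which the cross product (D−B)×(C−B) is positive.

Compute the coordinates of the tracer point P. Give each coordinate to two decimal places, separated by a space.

A=(0,0), D=(10.00,0)
B = A + 3.00·(cos74°, sin74°) = (0.8269, 2.8838)
|BD| = 9.6157
circle(B,4.00) ∩ circle(D,10.00): a=0.4400, h=3.9757
  candidates: C₊=(2.4390,6.5446) cross=38.229; C₋=(0.0543,-1.0409) cross=-38.229
  mode + wants cross > 0 → take C=(2.4390,6.5446) (cross=38.229)
ex = (C−B)/|BC| = (0.4030,0.9152); ey = (-0.9152,0.4030)
P = B + 2.97·ex + 1.60·ey = (0.5596,6.2467)

0.56 6.25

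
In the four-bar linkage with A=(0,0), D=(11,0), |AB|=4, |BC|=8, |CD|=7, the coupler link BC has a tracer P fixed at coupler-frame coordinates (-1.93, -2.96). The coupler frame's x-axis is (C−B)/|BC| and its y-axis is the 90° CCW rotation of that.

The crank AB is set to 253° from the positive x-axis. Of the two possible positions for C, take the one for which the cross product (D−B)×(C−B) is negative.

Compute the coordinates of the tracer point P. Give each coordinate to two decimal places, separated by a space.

-3.67 -6.32

A=(0,0), D=(11.00,0)
B = A + 4.00·(cos253°, sin253°) = (-1.1695, -3.8252)
|BD| = 12.7565
circle(B,8.00) ∩ circle(D,7.00): a=6.9662, h=3.9335
  candidates: C₊=(4.2966,2.0161) cross=50.177; C₋=(6.6556,-5.4888) cross=-50.177
  mode - wants cross < 0 → take C=(6.6556,-5.4888) (cross=-50.177)
ex = (C−B)/|BC| = (0.9781,-0.2079); ey = (0.2079,0.9781)
P = B + -1.93·ex + -2.96·ey = (-3.6728,-6.3192)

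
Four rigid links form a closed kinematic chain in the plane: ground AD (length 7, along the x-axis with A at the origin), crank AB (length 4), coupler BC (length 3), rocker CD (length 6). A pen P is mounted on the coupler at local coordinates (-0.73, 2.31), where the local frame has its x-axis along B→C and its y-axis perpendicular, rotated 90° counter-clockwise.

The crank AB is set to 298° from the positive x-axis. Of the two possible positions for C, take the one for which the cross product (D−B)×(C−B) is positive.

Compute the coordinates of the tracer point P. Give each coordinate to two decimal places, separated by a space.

-0.13 -4.88

A=(0,0), D=(7.00,0)
B = A + 4.00·(cos298°, sin298°) = (1.8779, -3.5318)
|BD| = 6.2217
circle(B,3.00) ∩ circle(D,6.00): a=0.9410, h=2.8486
  candidates: C₊=(1.0356,-0.6525) cross=17.723; C₋=(4.2696,-5.3428) cross=-17.723
  mode + wants cross > 0 → take C=(1.0356,-0.6525) (cross=17.723)
ex = (C−B)/|BC| = (-0.2808,0.9598); ey = (-0.9598,-0.2808)
P = B + -0.73·ex + 2.31·ey = (-0.1342,-4.8810)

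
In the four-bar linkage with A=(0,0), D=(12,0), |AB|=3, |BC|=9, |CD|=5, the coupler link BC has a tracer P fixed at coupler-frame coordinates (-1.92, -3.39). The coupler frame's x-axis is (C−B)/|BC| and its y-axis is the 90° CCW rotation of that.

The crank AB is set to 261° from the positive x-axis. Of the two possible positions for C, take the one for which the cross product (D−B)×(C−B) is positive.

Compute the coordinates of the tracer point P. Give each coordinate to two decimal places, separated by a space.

A=(0,0), D=(12.00,0)
B = A + 3.00·(cos261°, sin261°) = (-0.4693, -2.9631)
|BD| = 12.8165
circle(B,9.00) ∩ circle(D,5.00): a=8.5929, h=2.6761
  candidates: C₊=(7.2722,1.6271) cross=34.298; C₋=(8.5095,-3.5800) cross=-34.298
  mode + wants cross > 0 → take C=(7.2722,1.6271) (cross=34.298)
ex = (C−B)/|BC| = (0.8602,0.5100); ey = (-0.5100,0.8602)
P = B + -1.92·ex + -3.39·ey = (-0.3918,-6.8583)

-0.39 -6.86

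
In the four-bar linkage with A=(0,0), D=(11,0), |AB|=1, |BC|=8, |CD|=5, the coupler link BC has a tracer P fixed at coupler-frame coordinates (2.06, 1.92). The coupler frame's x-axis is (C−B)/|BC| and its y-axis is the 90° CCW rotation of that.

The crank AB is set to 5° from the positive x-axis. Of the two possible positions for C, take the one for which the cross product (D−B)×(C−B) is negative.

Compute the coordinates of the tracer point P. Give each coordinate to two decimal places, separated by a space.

A=(0,0), D=(11.00,0)
B = A + 1.00·(cos5°, sin5°) = (0.9962, 0.0872)
|BD| = 10.0042
circle(B,8.00) ∩ circle(D,5.00): a=6.9513, h=3.9598
  candidates: C₊=(7.9817,3.9862) cross=39.614; C₋=(7.9127,-3.9330) cross=-39.614
  mode - wants cross < 0 → take C=(7.9127,-3.9330) (cross=-39.614)
ex = (C−B)/|BC| = (0.8646,-0.5025); ey = (0.5025,0.8646)
P = B + 2.06·ex + 1.92·ey = (3.7420,0.7119)

3.74 0.71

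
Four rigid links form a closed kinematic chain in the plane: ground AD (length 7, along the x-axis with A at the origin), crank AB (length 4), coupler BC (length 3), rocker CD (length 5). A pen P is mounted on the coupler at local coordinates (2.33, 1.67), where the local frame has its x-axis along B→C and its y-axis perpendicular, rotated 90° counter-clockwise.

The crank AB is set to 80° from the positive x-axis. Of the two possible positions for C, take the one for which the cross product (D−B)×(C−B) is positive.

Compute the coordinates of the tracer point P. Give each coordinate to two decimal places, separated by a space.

A=(0,0), D=(7.00,0)
B = A + 4.00·(cos80°, sin80°) = (0.6946, 3.9392)
|BD| = 7.4348
circle(B,3.00) ∩ circle(D,5.00): a=2.6414, h=1.4224
  candidates: C₊=(3.6884,3.7461) cross=10.575; C₋=(2.1811,1.3334) cross=-10.575
  mode + wants cross > 0 → take C=(3.6884,3.7461) (cross=10.575)
ex = (C−B)/|BC| = (0.9979,-0.0644); ey = (0.0644,0.9979)
P = B + 2.33·ex + 1.67·ey = (3.1273,5.4557)

3.13 5.46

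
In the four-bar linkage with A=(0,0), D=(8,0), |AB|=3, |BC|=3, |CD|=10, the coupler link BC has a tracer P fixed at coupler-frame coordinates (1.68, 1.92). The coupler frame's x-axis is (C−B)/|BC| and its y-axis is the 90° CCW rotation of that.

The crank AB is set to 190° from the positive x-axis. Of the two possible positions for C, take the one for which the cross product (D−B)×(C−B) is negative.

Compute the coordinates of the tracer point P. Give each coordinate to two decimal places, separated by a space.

A=(0,0), D=(8.00,0)
B = A + 3.00·(cos190°, sin190°) = (-2.9544, -0.5209)
|BD| = 10.9668
circle(B,3.00) ∩ circle(D,10.00): a=1.3345, h=2.6868
  candidates: C₊=(-1.7490,2.2262) cross=29.466; C₋=(-1.4938,-3.1414) cross=-29.466
  mode - wants cross < 0 → take C=(-1.4938,-3.1414) (cross=-29.466)
ex = (C−B)/|BC| = (0.4869,-0.8735); ey = (0.8735,0.4869)
P = B + 1.68·ex + 1.92·ey = (-0.4594,-1.0536)

-0.46 -1.05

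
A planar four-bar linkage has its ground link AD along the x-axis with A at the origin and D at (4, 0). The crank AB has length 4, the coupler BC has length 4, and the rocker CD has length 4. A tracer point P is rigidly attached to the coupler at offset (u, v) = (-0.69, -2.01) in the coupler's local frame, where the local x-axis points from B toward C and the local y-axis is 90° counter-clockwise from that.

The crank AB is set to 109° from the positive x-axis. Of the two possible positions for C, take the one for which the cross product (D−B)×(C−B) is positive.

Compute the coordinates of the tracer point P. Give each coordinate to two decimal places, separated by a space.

-1.99 1.77

A=(0,0), D=(4.00,0)
B = A + 4.00·(cos109°, sin109°) = (-1.3023, 3.7821)
|BD| = 6.5129
circle(B,4.00) ∩ circle(D,4.00): a=3.2565, h=2.3228
  candidates: C₊=(2.6977,3.7821) cross=15.128; C₋=(0.0000,0.0000) cross=-15.128
  mode + wants cross > 0 → take C=(2.6977,3.7821) (cross=15.128)
ex = (C−B)/|BC| = (1.0000,0.0000); ey = (-0.0000,1.0000)
P = B + -0.69·ex + -2.01·ey = (-1.9923,1.7721)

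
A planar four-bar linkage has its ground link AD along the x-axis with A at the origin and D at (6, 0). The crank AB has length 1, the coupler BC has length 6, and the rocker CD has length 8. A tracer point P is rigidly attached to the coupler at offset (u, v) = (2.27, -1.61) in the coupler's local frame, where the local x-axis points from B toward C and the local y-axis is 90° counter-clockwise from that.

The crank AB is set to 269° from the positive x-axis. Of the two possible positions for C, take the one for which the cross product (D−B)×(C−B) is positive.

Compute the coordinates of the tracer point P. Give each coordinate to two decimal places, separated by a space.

A=(0,0), D=(6.00,0)
B = A + 1.00·(cos269°, sin269°) = (-0.0175, -0.9998)
|BD| = 6.1000
circle(B,6.00) ∩ circle(D,8.00): a=0.7549, h=5.9523
  candidates: C₊=(-0.2484,4.9957) cross=36.309; C₋=(1.7029,-6.7479) cross=-36.309
  mode + wants cross > 0 → take C=(-0.2484,4.9957) (cross=36.309)
ex = (C−B)/|BC| = (-0.0385,0.9993); ey = (-0.9993,-0.0385)
P = B + 2.27·ex + -1.61·ey = (1.5040,1.3304)

1.50 1.33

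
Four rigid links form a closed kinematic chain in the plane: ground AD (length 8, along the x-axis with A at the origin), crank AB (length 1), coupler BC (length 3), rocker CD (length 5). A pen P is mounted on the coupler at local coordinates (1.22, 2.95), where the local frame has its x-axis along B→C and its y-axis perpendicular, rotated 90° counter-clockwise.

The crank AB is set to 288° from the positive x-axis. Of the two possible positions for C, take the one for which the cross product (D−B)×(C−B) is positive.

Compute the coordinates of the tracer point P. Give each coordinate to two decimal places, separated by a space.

0.13 2.24

A=(0,0), D=(8.00,0)
B = A + 1.00·(cos288°, sin288°) = (0.3090, -0.9511)
|BD| = 7.7496
circle(B,3.00) ∩ circle(D,5.00): a=2.8425, h=0.9594
  candidates: C₊=(3.0123,0.3499) cross=7.435; C₋=(3.2477,-1.5543) cross=-7.435
  mode + wants cross > 0 → take C=(3.0123,0.3499) (cross=7.435)
ex = (C−B)/|BC| = (0.9011,0.4337); ey = (-0.4337,0.9011)
P = B + 1.22·ex + 2.95·ey = (0.1291,2.2362)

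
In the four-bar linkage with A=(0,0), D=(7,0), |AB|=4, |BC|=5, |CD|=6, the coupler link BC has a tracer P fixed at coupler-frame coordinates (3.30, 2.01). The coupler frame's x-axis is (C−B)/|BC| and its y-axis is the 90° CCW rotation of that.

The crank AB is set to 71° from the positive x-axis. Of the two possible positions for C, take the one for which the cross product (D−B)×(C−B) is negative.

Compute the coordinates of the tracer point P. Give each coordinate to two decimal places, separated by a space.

3.19 0.41

A=(0,0), D=(7.00,0)
B = A + 4.00·(cos71°, sin71°) = (1.3023, 3.7821)
|BD| = 6.8387
circle(B,5.00) ∩ circle(D,6.00): a=2.6151, h=4.2616
  candidates: C₊=(5.8379,5.8864) cross=29.144; C₋=(1.1243,-1.2148) cross=-29.144
  mode - wants cross < 0 → take C=(1.1243,-1.2148) (cross=-29.144)
ex = (C−B)/|BC| = (-0.0356,-0.9994); ey = (0.9994,-0.0356)
P = B + 3.30·ex + 2.01·ey = (3.1935,0.4126)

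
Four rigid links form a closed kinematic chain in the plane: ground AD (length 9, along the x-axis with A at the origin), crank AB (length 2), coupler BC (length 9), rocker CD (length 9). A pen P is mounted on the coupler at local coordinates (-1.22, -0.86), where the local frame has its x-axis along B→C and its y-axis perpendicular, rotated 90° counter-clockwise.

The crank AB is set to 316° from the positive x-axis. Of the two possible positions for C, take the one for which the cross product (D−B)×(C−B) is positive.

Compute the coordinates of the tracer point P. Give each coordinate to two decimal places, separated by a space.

A=(0,0), D=(9.00,0)
B = A + 2.00·(cos316°, sin316°) = (1.4387, -1.3893)
|BD| = 7.6879
circle(B,9.00) ∩ circle(D,9.00): a=3.8439, h=8.1378
  candidates: C₊=(3.7487,7.3092) cross=62.563; C₋=(6.6900,-8.6985) cross=-62.563
  mode + wants cross > 0 → take C=(3.7487,7.3092) (cross=62.563)
ex = (C−B)/|BC| = (0.2567,0.9665); ey = (-0.9665,0.2567)
P = B + -1.22·ex + -0.86·ey = (1.9567,-2.7892)

1.96 -2.79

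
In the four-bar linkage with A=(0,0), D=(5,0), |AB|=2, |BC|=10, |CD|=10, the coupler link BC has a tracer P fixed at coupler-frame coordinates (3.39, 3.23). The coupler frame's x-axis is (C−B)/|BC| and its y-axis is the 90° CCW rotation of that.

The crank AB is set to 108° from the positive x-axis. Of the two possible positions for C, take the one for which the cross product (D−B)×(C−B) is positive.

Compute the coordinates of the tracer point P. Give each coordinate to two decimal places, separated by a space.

A=(0,0), D=(5.00,0)
B = A + 2.00·(cos108°, sin108°) = (-0.6180, 1.9021)
|BD| = 5.9313
circle(B,10.00) ∩ circle(D,10.00): a=2.9657, h=9.5501
  candidates: C₊=(5.2536,9.9968) cross=56.645; C₋=(-0.8717,-8.0947) cross=-56.645
  mode + wants cross > 0 → take C=(5.2536,9.9968) (cross=56.645)
ex = (C−B)/|BC| = (0.5872,0.8095); ey = (-0.8095,0.5872)
P = B + 3.39·ex + 3.23·ey = (-1.2421,6.5428)

-1.24 6.54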